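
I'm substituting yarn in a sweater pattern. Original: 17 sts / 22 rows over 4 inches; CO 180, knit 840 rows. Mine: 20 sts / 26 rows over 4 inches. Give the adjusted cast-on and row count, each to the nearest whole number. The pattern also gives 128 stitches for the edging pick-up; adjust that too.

Stitches: 180 × 20/17 = 211.76 → 212.
Rows: 840 × 26/22 = 992.73 → 993.
edging pick-up: 128 × 20/17 = 150.59 → 151.

Cast on 212 stitches; work 993 rows; edging pick-up 151 stitches.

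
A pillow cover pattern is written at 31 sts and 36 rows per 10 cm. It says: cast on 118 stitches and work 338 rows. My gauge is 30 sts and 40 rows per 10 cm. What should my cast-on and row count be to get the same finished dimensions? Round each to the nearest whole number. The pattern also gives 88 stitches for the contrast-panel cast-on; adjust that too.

Cast on 114 stitches; work 376 rows; contrast-panel cast-on 85 stitches.

Stitches: 118 × 30/31 = 114.19 → 114.
Rows: 338 × 40/36 = 375.56 → 376.
contrast-panel cast-on: 88 × 30/31 = 85.16 → 85.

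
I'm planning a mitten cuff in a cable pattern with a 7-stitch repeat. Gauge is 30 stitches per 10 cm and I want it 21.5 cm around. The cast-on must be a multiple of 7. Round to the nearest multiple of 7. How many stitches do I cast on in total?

30 / 10 = 3 sts per cm.
21.5 × 3 = 64.50 sts.
Nearest multiple of 7: 63.

63 stitches.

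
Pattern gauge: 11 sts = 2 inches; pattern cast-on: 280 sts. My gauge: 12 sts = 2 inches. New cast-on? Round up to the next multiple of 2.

Cast on 306 stitches.

Scale factor = 12 / 11 = 1.091.
280 × 12 / 11 = 305.45 sts.
→ 306 sts.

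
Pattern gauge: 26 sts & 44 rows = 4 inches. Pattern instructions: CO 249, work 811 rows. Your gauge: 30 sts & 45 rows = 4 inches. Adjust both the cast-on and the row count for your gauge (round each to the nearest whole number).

Cast on 287 stitches; work 829 rows.

Stitches: 249 × 30/26 = 287.31 → 287.
Rows: 811 × 45/44 = 829.43 → 829.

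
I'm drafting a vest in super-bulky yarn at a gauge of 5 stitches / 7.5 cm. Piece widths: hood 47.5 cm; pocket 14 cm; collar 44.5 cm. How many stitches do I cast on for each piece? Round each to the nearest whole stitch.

Rate = 5/7.5 = 0.667 sts per cm.
hood: 47.5 × 0.667 = 31.67 → 32.
pocket: 14 × 0.667 = 9.33 → 9.
collar: 44.5 × 0.667 = 29.67 → 30.

hood 32; pocket 9; collar 30.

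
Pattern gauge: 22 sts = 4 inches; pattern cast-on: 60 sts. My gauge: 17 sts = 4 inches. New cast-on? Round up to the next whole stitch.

Scale factor = 17 / 22 = 0.773.
60 × 17 / 22 = 46.36 sts.
→ 47 sts.

47 stitches.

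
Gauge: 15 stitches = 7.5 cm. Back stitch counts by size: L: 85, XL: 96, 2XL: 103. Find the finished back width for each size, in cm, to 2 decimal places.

L 42.50 cm; XL 48.00 cm; 2XL 51.50 cm.

15/7.5 = 2 sts per cm.
L: 85 / 2 = 42.500 → 42.50 cm.
XL: 96 / 2 = 48.000 → 48.00 cm.
2XL: 103 / 2 = 51.500 → 51.50 cm.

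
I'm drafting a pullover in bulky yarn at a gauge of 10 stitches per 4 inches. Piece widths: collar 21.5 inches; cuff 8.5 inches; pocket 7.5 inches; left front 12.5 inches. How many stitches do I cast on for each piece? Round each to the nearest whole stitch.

collar 54; cuff 21; pocket 19; left front 31.

Rate = 10/4 = 2.5 sts per in.
collar: 21.5 × 2.5 = 53.75 → 54.
cuff: 8.5 × 2.5 = 21.25 → 21.
pocket: 7.5 × 2.5 = 18.75 → 19.
left front: 12.5 × 2.5 = 31.25 → 31.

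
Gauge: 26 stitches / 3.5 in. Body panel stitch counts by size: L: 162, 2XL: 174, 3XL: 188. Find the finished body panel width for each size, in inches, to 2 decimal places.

L 21.81 inches; 2XL 23.42 inches; 3XL 25.31 inches.

26/3.5 = 7.429 sts per in.
L: 162 / 7.429 = 21.808 → 21.81 in.
2XL: 174 / 7.429 = 23.423 → 23.42 in.
3XL: 188 / 7.429 = 25.308 → 25.31 in.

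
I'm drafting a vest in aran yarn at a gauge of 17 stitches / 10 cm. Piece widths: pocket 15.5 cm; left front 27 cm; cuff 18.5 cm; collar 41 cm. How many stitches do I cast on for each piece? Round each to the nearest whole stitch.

Rate = 17/10 = 1.7 sts per cm.
pocket: 15.5 × 1.7 = 26.35 → 26.
left front: 27 × 1.7 = 45.90 → 46.
cuff: 18.5 × 1.7 = 31.45 → 31.
collar: 41 × 1.7 = 69.70 → 70.

pocket 26; left front 46; cuff 31; collar 70.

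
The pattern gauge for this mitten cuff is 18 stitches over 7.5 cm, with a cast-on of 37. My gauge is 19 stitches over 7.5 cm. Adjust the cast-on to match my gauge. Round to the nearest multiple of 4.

CO 40 sts.

Scale factor = 19 / 18 = 1.056.
37 × 19 / 18 = 39.06 sts.
→ 40 sts.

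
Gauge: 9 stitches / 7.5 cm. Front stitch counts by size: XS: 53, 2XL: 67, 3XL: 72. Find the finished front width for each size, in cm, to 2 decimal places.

9/7.5 = 1.2 sts per cm.
XS: 53 / 1.2 = 44.167 → 44.17 cm.
2XL: 67 / 1.2 = 55.833 → 55.83 cm.
3XL: 72 / 1.2 = 60.000 → 60.00 cm.

XS 44.17 cm; 2XL 55.83 cm; 3XL 60.00 cm.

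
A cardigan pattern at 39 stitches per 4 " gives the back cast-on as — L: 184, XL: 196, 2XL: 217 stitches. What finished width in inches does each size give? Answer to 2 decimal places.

L 18.87 inches; XL 20.10 inches; 2XL 22.26 inches.

39/4 = 9.75 sts per in.
L: 184 / 9.75 = 18.872 → 18.87 in.
XL: 196 / 9.75 = 20.103 → 20.10 in.
2XL: 217 / 9.75 = 22.256 → 22.26 in.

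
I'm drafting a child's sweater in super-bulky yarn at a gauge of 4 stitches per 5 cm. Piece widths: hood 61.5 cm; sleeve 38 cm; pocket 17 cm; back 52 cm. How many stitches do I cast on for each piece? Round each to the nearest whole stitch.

Rate = 4/5 = 0.8 sts per cm.
hood: 61.5 × 0.8 = 49.20 → 49.
sleeve: 38 × 0.8 = 30.40 → 30.
pocket: 17 × 0.8 = 13.60 → 14.
back: 52 × 0.8 = 41.60 → 42.

hood 49; sleeve 30; pocket 14; back 42.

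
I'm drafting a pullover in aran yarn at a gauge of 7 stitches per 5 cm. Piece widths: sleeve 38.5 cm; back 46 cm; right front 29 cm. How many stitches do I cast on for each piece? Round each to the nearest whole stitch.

sleeve 54; back 64; right front 41.

Rate = 7/5 = 1.4 sts per cm.
sleeve: 38.5 × 1.4 = 53.90 → 54.
back: 46 × 1.4 = 64.40 → 64.
right front: 29 × 1.4 = 40.60 → 41.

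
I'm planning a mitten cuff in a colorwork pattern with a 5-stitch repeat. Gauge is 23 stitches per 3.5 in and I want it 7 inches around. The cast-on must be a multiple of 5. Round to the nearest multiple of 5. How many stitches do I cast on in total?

45 stitches.

23 / 3.5 = 6.571 sts per inch.
7 × 6.571 = 46.00 sts.
Nearest multiple of 5: 45.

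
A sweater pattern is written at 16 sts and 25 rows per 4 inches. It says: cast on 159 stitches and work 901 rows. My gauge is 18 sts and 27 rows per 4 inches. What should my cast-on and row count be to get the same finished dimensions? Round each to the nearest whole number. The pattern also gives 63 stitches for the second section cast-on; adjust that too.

Stitches: 159 × 18/16 = 178.88 → 179.
Rows: 901 × 27/25 = 973.08 → 973.
second section cast-on: 63 × 18/16 = 70.88 → 71.

Cast on 179 stitches; work 973 rows; second section cast-on 71 stitches.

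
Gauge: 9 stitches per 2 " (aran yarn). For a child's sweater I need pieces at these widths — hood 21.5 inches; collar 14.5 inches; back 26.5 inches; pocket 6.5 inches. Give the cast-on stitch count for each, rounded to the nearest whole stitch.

hood 97; collar 65; back 119; pocket 29.

Rate = 9/2 = 4.5 sts per in.
hood: 21.5 × 4.5 = 96.75 → 97.
collar: 14.5 × 4.5 = 65.25 → 65.
back: 26.5 × 4.5 = 119.25 → 119.
pocket: 6.5 × 4.5 = 29.25 → 29.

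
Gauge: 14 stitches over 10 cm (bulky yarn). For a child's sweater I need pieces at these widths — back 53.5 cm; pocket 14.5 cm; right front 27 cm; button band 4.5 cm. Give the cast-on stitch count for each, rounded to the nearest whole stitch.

Rate = 14/10 = 1.4 sts per cm.
back: 53.5 × 1.4 = 74.90 → 75.
pocket: 14.5 × 1.4 = 20.30 → 20.
right front: 27 × 1.4 = 37.80 → 38.
button band: 4.5 × 1.4 = 6.30 → 6.

back 75; pocket 20; right front 38; button band 6.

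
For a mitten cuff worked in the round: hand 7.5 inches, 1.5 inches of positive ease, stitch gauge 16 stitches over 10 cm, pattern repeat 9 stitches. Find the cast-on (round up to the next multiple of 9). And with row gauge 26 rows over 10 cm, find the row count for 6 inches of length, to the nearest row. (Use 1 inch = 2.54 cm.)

Finished = 7.5 + 1.5 = 9 inches.
9 inches × 2.54 = 22.86 cm.
16/10 = 1.6 sts per cm; 22.86 × 1.6 = 36.58 sts.
Next multiple of 9 → 45.
6 inches = 15.24 cm; × 2.6 = 39.62 → 40 rows.

Cast on 45 stitches; work 40 rows.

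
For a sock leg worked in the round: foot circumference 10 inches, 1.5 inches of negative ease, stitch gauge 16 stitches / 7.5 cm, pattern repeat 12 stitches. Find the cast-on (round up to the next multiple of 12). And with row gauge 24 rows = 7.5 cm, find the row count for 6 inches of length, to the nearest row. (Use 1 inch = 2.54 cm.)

Cast on 48 stitches; work 49 rows.

Finished = 10 − 1.5 = 8.5 inches.
8.5 inches × 2.54 = 21.59 cm.
16/7.5 = 2.133 sts per cm; 21.59 × 2.133 = 46.06 sts.
Next multiple of 12 → 48.
6 inches = 15.24 cm; × 3.2 = 48.77 → 49 rows.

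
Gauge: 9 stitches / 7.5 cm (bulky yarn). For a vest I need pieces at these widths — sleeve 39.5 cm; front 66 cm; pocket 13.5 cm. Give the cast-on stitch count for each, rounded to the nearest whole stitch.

Rate = 9/7.5 = 1.2 sts per cm.
sleeve: 39.5 × 1.2 = 47.40 → 47.
front: 66 × 1.2 = 79.20 → 79.
pocket: 13.5 × 1.2 = 16.20 → 16.

sleeve 47; front 79; pocket 16.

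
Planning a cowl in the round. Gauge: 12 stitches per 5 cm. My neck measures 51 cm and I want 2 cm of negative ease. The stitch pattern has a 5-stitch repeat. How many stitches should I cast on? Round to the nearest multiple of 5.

Finished = 51 − 2 = 49 cm.
12 / 5 = 2.4 sts/cm.
49 × 2.4 = 117.60 sts.
Nearest multiple of 5: 120.

120 stitches.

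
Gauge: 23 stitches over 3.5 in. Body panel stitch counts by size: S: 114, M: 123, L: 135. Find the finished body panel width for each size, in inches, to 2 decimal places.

S 17.35 inches; M 18.72 inches; L 20.54 inches.

23/3.5 = 6.571 sts per in.
S: 114 / 6.571 = 17.348 → 17.35 in.
M: 123 / 6.571 = 18.717 → 18.72 in.
L: 135 / 6.571 = 20.543 → 20.54 in.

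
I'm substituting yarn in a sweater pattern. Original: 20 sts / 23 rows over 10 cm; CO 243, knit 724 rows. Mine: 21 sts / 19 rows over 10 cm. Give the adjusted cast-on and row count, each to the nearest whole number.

Cast on 255 stitches; work 598 rows.

Stitches: 243 × 21/20 = 255.15 → 255.
Rows: 724 × 19/23 = 598.09 → 598.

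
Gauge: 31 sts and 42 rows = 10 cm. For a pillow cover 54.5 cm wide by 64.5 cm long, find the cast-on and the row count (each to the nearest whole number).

Cast on 169 stitches and work 271 rows.

Stitch gauge = 31/10 = 3.1 sts/cm; 54.5 × 3.1 = 168.95 → 169 sts.
Row gauge = 42/10 = 4.2 rows/cm; 64.5 × 4.2 = 270.90 → 271 rows.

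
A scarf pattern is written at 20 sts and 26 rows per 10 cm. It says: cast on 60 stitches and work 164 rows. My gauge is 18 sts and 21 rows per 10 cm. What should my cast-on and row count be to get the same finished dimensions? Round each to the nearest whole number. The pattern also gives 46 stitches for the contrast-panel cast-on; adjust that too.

Cast on 54 stitches; work 132 rows; contrast-panel cast-on 41 stitches.

Stitches: 60 × 18/20 = 54.00 → 54.
Rows: 164 × 21/26 = 132.46 → 132.
contrast-panel cast-on: 46 × 18/20 = 41.40 → 41.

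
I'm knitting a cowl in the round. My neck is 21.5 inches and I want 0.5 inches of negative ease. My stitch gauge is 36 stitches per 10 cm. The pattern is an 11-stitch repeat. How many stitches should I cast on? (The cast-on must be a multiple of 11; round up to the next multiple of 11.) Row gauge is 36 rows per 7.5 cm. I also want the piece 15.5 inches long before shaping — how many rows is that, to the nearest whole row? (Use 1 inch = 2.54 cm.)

Finished = 21.5 − 0.5 = 21 inches.
21 inches × 2.54 = 53.34 cm.
36/10 = 3.6 sts per cm; 53.34 × 3.6 = 192.02 sts.
Next multiple of 11 → 198.
15.5 inches = 39.37 cm; × 4.8 = 188.98 → 189 rows.

Cast on 198 stitches; work 189 rows.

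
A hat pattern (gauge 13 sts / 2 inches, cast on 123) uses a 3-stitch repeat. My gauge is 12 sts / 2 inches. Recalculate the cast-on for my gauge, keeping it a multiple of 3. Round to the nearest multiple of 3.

CO 114 sts.

123 × 12 / 13 = 113.54.
Nearest multiple of 3: 114.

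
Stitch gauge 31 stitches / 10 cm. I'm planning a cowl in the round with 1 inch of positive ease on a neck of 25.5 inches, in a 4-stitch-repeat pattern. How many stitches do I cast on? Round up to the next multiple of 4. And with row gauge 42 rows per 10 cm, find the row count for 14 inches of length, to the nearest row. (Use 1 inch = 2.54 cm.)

Cast on 212 stitches; work 149 rows.

Finished = 25.5 + 1 = 26.5 inches.
26.5 inches × 2.54 = 67.31 cm.
31/10 = 3.1 sts per cm; 67.31 × 3.1 = 208.66 sts.
Next multiple of 4 → 212.
14 inches = 35.56 cm; × 4.2 = 149.35 → 149 rows.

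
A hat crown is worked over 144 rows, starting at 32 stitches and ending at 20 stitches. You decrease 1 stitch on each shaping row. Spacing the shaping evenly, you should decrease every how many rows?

Decrease every 12th row.

Stitches to remove: |20 − 32| = 12.
Shaping rows needed: 12 / 1 = 12.
144 rows / 12 = every 12 rows.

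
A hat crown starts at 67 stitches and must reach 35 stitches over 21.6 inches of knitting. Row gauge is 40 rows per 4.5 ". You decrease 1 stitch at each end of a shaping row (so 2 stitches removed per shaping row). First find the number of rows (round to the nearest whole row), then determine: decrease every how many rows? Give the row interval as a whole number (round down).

Decrease every 12th row.

Rows = 21.6 × 8.889 = 192.0 → 192 rows.
Stitches to remove: 32 → 16 shaping rows (at 2 st each).
192 / 16 = 12.00 → every 12 rows.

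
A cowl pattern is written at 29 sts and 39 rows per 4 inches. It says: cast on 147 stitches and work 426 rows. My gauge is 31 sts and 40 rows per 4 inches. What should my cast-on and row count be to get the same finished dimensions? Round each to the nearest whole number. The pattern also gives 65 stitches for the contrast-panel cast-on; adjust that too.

Stitches: 147 × 31/29 = 157.14 → 157.
Rows: 426 × 40/39 = 436.92 → 437.
contrast-panel cast-on: 65 × 31/29 = 69.48 → 69.

Cast on 157 stitches; work 437 rows; contrast-panel cast-on 69 stitches.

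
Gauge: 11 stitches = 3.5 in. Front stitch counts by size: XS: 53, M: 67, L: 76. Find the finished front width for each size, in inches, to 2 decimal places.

11/3.5 = 3.143 sts per in.
XS: 53 / 3.143 = 16.864 → 16.86 in.
M: 67 / 3.143 = 21.318 → 21.32 in.
L: 76 / 3.143 = 24.182 → 24.18 in.

XS 16.86 inches; M 21.32 inches; L 24.18 inches.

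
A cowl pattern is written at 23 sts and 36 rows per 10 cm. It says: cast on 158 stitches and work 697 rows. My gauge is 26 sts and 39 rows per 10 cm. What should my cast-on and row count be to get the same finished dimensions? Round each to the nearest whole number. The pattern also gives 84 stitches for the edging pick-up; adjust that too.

Cast on 179 stitches; work 755 rows; edging pick-up 95 stitches.

Stitches: 158 × 26/23 = 178.61 → 179.
Rows: 697 × 39/36 = 755.08 → 755.
edging pick-up: 84 × 26/23 = 94.96 → 95.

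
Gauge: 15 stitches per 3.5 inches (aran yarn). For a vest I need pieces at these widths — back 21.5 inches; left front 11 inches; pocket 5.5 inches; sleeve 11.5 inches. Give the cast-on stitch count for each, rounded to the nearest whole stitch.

Rate = 15/3.5 = 4.286 sts per in.
back: 21.5 × 4.286 = 92.14 → 92.
left front: 11 × 4.286 = 47.14 → 47.
pocket: 5.5 × 4.286 = 23.57 → 24.
sleeve: 11.5 × 4.286 = 49.29 → 49.

back 92; left front 47; pocket 24; sleeve 49.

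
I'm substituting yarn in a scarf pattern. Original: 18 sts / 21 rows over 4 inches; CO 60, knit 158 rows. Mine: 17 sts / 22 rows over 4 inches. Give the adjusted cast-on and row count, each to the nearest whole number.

Cast on 57 stitches; work 166 rows.

Stitches: 60 × 17/18 = 56.67 → 57.
Rows: 158 × 22/21 = 165.52 → 166.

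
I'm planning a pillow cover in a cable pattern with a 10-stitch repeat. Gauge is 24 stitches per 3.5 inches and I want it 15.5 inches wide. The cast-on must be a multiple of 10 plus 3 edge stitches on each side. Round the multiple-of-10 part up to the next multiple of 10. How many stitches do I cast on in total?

116 stitches.

24 / 3.5 = 6.857 sts per inch.
15.5 × 6.857 = 106.29 sts.
Less 6 edge sts → 100.29 for the repeat.
Next multiple of 10: 110.
Add back 6 edge sts → 116.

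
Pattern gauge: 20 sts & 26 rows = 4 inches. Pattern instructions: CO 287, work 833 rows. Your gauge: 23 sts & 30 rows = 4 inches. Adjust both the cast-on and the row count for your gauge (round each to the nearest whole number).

Cast on 330 stitches; work 961 rows.

Stitches: 287 × 23/20 = 330.05 → 330.
Rows: 833 × 30/26 = 961.15 → 961.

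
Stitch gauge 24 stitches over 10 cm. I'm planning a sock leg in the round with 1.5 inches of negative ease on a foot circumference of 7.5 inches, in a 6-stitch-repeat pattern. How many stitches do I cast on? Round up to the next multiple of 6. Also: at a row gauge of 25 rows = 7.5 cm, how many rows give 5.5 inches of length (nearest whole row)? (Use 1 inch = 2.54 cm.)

Cast on 42 stitches; work 47 rows.

Finished = 7.5 − 1.5 = 6 inches.
6 inches × 2.54 = 15.24 cm.
24/10 = 2.4 sts per cm; 15.24 × 2.4 = 36.58 sts.
Next multiple of 6 → 42.
5.5 inches = 13.97 cm; × 3.333 = 46.57 → 47 rows.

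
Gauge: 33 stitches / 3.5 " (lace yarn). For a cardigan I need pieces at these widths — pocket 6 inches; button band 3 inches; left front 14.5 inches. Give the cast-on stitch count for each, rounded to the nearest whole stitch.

pocket 57; button band 28; left front 137.

Rate = 33/3.5 = 9.429 sts per in.
pocket: 6 × 9.429 = 56.57 → 57.
button band: 3 × 9.429 = 28.29 → 28.
left front: 14.5 × 9.429 = 136.71 → 137.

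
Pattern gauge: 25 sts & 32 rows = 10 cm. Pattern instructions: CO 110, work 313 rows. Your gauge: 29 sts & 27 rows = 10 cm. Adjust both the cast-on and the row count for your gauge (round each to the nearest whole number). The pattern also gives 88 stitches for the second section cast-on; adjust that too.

Cast on 128 stitches; work 264 rows; second section cast-on 102 stitches.

Stitches: 110 × 29/25 = 127.60 → 128.
Rows: 313 × 27/32 = 264.09 → 264.
second section cast-on: 88 × 29/25 = 102.08 → 102.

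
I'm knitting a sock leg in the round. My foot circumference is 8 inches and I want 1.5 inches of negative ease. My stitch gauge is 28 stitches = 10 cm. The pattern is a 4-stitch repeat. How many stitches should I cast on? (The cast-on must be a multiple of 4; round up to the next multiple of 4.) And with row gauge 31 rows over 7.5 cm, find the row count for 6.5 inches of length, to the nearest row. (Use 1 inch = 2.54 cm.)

Finished = 8 − 1.5 = 6.5 inches.
6.5 inches × 2.54 = 16.51 cm.
28/10 = 2.8 sts per cm; 16.51 × 2.8 = 46.23 sts.
Next multiple of 4 → 48.
6.5 inches = 16.51 cm; × 4.133 = 68.24 → 68 rows.

Cast on 48 stitches; work 68 rows.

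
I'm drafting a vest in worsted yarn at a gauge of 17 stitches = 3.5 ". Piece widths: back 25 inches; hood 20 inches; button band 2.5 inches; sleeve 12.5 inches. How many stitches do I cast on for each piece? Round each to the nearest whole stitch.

back 121; hood 97; button band 12; sleeve 61.

Rate = 17/3.5 = 4.857 sts per in.
back: 25 × 4.857 = 121.43 → 121.
hood: 20 × 4.857 = 97.14 → 97.
button band: 2.5 × 4.857 = 12.14 → 12.
sleeve: 12.5 × 4.857 = 60.71 → 61.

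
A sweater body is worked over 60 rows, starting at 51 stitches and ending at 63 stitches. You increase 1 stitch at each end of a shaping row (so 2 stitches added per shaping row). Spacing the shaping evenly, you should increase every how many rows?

Stitches to add: |63 − 51| = 12.
Shaping rows needed: 12 / 2 = 6.
60 rows / 6 = every 10 rows.

Increase every 10th row.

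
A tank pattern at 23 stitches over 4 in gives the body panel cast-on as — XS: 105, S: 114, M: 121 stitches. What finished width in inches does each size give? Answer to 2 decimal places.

23/4 = 5.75 sts per in.
XS: 105 / 5.75 = 18.261 → 18.26 in.
S: 114 / 5.75 = 19.826 → 19.83 in.
M: 121 / 5.75 = 21.043 → 21.04 in.

XS 18.26 inches; S 19.83 inches; M 21.04 inches.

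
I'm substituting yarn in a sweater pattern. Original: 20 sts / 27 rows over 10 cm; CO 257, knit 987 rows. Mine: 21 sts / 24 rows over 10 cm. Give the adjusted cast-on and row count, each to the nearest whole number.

Cast on 270 stitches; work 877 rows.

Stitches: 257 × 21/20 = 269.85 → 270.
Rows: 987 × 24/27 = 877.33 → 877.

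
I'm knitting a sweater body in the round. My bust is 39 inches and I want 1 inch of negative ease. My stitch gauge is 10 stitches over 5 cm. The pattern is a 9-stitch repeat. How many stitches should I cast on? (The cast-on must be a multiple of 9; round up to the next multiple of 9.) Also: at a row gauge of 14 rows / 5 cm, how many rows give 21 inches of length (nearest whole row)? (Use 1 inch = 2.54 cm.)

Cast on 198 stitches; work 149 rows.

Finished = 39 − 1 = 38 inches.
38 inches × 2.54 = 96.52 cm.
10/5 = 2 sts per cm; 96.52 × 2 = 193.04 sts.
Next multiple of 9 → 198.
21 inches = 53.34 cm; × 2.8 = 149.35 → 149 rows.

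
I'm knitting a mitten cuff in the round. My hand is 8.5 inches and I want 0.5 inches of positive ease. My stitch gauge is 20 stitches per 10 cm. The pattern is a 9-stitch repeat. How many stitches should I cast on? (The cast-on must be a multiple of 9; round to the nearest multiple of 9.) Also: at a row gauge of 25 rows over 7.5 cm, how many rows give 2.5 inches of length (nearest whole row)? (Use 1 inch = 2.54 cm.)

Finished = 8.5 + 0.5 = 9 inches.
9 inches × 2.54 = 22.86 cm.
20/10 = 2 sts per cm; 22.86 × 2 = 45.72 sts.
Nearest multiple of 9 → 45.
2.5 inches = 6.35 cm; × 3.333 = 21.17 → 21 rows.

Cast on 45 stitches; work 21 rows.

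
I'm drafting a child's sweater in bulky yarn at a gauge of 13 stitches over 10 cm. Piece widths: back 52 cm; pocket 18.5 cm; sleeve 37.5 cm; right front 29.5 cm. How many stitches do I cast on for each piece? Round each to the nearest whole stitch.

Rate = 13/10 = 1.3 sts per cm.
back: 52 × 1.3 = 67.60 → 68.
pocket: 18.5 × 1.3 = 24.05 → 24.
sleeve: 37.5 × 1.3 = 48.75 → 49.
right front: 29.5 × 1.3 = 38.35 → 38.

back 68; pocket 24; sleeve 49; right front 38.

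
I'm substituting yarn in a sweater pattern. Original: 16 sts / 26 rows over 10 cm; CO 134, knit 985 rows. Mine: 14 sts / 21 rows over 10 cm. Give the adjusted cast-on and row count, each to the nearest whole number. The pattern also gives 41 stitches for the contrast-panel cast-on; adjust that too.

Cast on 117 stitches; work 796 rows; contrast-panel cast-on 36 stitches.

Stitches: 134 × 14/16 = 117.25 → 117.
Rows: 985 × 21/26 = 795.58 → 796.
contrast-panel cast-on: 41 × 14/16 = 35.88 → 36.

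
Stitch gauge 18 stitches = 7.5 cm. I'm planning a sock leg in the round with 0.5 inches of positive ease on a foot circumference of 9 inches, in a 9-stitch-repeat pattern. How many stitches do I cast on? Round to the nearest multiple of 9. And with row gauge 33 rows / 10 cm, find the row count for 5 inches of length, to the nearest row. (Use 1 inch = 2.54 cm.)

Cast on 54 stitches; work 42 rows.

Finished = 9 + 0.5 = 9.5 inches.
9.5 inches × 2.54 = 24.13 cm.
18/7.5 = 2.4 sts per cm; 24.13 × 2.4 = 57.91 sts.
Nearest multiple of 9 → 54.
5 inches = 12.70 cm; × 3.3 = 41.91 → 42 rows.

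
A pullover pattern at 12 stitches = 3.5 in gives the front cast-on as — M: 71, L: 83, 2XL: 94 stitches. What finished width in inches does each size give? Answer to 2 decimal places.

12/3.5 = 3.429 sts per in.
M: 71 / 3.429 = 20.708 → 20.71 in.
L: 83 / 3.429 = 24.208 → 24.21 in.
2XL: 94 / 3.429 = 27.417 → 27.42 in.

M 20.71 inches; L 24.21 inches; 2XL 27.42 inches.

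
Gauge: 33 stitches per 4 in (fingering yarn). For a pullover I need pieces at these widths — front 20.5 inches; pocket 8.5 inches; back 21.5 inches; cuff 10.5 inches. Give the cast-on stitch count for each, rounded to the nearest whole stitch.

Rate = 33/4 = 8.25 sts per in.
front: 20.5 × 8.25 = 169.12 → 169.
pocket: 8.5 × 8.25 = 70.12 → 70.
back: 21.5 × 8.25 = 177.38 → 177.
cuff: 10.5 × 8.25 = 86.62 → 87.

front 169; pocket 70; back 177; cuff 87.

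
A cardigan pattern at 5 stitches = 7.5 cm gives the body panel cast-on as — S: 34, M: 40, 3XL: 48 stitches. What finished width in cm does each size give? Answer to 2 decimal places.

S 51.00 cm; M 60.00 cm; 3XL 72.00 cm.

5/7.5 = 0.667 sts per cm.
S: 34 / 0.667 = 51.000 → 51.00 cm.
M: 40 / 0.667 = 60.000 → 60.00 cm.
3XL: 48 / 0.667 = 72.000 → 72.00 cm.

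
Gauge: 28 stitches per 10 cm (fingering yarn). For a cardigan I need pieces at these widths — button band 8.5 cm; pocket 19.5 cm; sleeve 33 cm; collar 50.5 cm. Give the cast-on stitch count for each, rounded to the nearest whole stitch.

button band 24; pocket 55; sleeve 92; collar 141.

Rate = 28/10 = 2.8 sts per cm.
button band: 8.5 × 2.8 = 23.80 → 24.
pocket: 19.5 × 2.8 = 54.60 → 55.
sleeve: 33 × 2.8 = 92.40 → 92.
collar: 50.5 × 2.8 = 141.40 → 141.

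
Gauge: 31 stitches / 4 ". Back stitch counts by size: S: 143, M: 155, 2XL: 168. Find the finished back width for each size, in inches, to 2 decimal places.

31/4 = 7.75 sts per in.
S: 143 / 7.75 = 18.452 → 18.45 in.
M: 155 / 7.75 = 20.000 → 20.00 in.
2XL: 168 / 7.75 = 21.677 → 21.68 in.

S 18.45 inches; M 20.00 inches; 2XL 21.68 inches.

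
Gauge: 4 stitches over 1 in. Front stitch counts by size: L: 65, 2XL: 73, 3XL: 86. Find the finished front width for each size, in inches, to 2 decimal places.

L 16.25 inches; 2XL 18.25 inches; 3XL 21.50 inches.

4/1 = 4 sts per in.
L: 65 / 4 = 16.250 → 16.25 in.
2XL: 73 / 4 = 18.250 → 18.25 in.
3XL: 86 / 4 = 21.500 → 21.50 in.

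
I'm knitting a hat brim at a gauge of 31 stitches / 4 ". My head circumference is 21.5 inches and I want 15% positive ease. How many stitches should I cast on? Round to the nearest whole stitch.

Finished = 21.5 × 1.15 = 24.73 in.
31 / 4 = 7.75 sts per inch.
24.73 × 7.75 = 191.62 sts.
→ 192 sts.

CO 192 sts.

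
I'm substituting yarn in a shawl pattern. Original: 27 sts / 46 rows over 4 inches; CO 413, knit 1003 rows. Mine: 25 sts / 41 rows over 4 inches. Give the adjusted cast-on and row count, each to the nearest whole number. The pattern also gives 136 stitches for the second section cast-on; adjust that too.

Stitches: 413 × 25/27 = 382.41 → 382.
Rows: 1003 × 41/46 = 893.98 → 894.
second section cast-on: 136 × 25/27 = 125.93 → 126.

Cast on 382 stitches; work 894 rows; second section cast-on 126 stitches.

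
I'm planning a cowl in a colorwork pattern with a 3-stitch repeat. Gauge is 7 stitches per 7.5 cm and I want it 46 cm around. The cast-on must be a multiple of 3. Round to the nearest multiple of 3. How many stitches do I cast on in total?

CO 42 sts.

7 / 7.5 = 0.933 sts per cm.
46 × 0.933 = 42.93 sts.
Nearest multiple of 3: 42.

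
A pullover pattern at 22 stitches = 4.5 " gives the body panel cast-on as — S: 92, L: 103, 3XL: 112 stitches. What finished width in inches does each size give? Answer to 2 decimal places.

22/4.5 = 4.889 sts per in.
S: 92 / 4.889 = 18.818 → 18.82 in.
L: 103 / 4.889 = 21.068 → 21.07 in.
3XL: 112 / 4.889 = 22.909 → 22.91 in.

S 18.82 inches; L 21.07 inches; 3XL 22.91 inches.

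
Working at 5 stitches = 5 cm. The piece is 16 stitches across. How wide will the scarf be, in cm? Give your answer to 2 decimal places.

5 stitches / 5 cm = 1 stitches per cm.
16 / 1 = 16.000 cm.

16.00 cm.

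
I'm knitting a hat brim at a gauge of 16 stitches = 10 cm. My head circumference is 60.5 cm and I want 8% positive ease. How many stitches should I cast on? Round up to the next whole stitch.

Finished = 60.5 × 1.08 = 65.34 cm.
16 / 10 = 1.6 sts per cm.
65.34 × 1.6 = 104.54 sts.
→ 105 sts.

Cast on 105 stitches.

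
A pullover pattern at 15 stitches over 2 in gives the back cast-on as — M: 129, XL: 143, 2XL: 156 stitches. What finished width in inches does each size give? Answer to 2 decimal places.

M 17.20 inches; XL 19.07 inches; 2XL 20.80 inches.

15/2 = 7.5 sts per in.
M: 129 / 7.5 = 17.200 → 17.20 in.
XL: 143 / 7.5 = 19.067 → 19.07 in.
2XL: 156 / 7.5 = 20.800 → 20.80 in.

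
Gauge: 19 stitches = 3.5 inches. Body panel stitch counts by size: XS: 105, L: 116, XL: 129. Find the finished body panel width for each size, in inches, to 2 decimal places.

XS 19.34 inches; L 21.37 inches; XL 23.76 inches.

19/3.5 = 5.429 sts per in.
XS: 105 / 5.429 = 19.342 → 19.34 in.
L: 116 / 5.429 = 21.368 → 21.37 in.
XL: 129 / 5.429 = 23.763 → 23.76 in.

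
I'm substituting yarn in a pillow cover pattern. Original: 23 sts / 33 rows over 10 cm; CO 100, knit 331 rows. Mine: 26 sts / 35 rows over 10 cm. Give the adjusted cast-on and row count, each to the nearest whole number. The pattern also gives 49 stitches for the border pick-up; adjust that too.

Stitches: 100 × 26/23 = 113.04 → 113.
Rows: 331 × 35/33 = 351.06 → 351.
border pick-up: 49 × 26/23 = 55.39 → 55.

Cast on 113 stitches; work 351 rows; border pick-up 55 stitches.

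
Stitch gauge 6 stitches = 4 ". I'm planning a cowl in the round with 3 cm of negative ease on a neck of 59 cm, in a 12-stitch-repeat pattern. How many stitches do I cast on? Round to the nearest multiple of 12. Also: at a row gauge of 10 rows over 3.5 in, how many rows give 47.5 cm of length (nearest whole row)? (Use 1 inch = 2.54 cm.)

Finished = 59 − 3 = 56 cm.
56 cm × 1/2.54 = 22.05 inches.
6/4 = 1.5 sts per in; 22.05 × 1.5 = 33.07 sts.
Nearest multiple of 12 → 36.
47.5 cm = 18.70 inches; × 2.857 = 53.43 → 53 rows.

Cast on 36 stitches; work 53 rows.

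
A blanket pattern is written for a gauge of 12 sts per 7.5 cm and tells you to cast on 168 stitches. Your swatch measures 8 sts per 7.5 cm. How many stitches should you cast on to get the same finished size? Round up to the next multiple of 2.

Scale factor = 8 / 12 = 0.667.
168 × 8 / 12 = 112.00 sts.

CO 112 sts.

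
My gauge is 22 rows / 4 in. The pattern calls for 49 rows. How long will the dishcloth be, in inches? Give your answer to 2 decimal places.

22 rows / 4 inch = 5.5 rows per inch.
49 / 5.5 = 8.909 inches.

8.91 inches.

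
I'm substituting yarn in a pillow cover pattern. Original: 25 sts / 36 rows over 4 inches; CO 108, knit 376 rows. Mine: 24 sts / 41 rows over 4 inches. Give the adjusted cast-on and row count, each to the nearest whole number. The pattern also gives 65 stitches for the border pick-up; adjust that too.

Stitches: 108 × 24/25 = 103.68 → 104.
Rows: 376 × 41/36 = 428.22 → 428.
border pick-up: 65 × 24/25 = 62.40 → 62.

Cast on 104 stitches; work 428 rows; border pick-up 62 stitches.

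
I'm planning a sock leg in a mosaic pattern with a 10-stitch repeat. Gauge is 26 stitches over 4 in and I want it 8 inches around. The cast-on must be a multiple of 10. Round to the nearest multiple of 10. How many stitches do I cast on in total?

26 / 4 = 6.5 sts per inch.
8 × 6.5 = 52.00 sts.
Nearest multiple of 10: 50.

Cast on 50 stitches.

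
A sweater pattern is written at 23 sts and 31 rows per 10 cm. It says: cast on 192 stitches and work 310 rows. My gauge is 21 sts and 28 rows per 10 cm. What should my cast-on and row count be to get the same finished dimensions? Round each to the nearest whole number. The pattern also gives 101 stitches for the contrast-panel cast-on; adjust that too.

Stitches: 192 × 21/23 = 175.30 → 175.
Rows: 310 × 28/31 = 280.00 → 280.
contrast-panel cast-on: 101 × 21/23 = 92.22 → 92.

Cast on 175 stitches; work 280 rows; contrast-panel cast-on 92 stitches.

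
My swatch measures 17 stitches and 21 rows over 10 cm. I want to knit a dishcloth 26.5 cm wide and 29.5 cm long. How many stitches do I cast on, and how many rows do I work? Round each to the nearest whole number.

Stitch gauge = 17/10 = 1.7 sts/cm; 26.5 × 1.7 = 45.05 → 45 sts.
Row gauge = 21/10 = 2.1 rows/cm; 29.5 × 2.1 = 61.95 → 62 rows.

Cast on 45 stitches and work 62 rows.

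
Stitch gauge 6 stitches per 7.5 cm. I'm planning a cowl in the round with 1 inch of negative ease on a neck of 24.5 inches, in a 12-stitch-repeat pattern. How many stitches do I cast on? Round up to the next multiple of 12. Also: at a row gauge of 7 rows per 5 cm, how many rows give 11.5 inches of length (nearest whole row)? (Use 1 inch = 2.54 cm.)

Finished = 24.5 − 1 = 23.5 inches.
23.5 inches × 2.54 = 59.69 cm.
6/7.5 = 0.8 sts per cm; 59.69 × 0.8 = 47.75 sts.
Next multiple of 12 → 48.
11.5 inches = 29.21 cm; × 1.4 = 40.89 → 41 rows.

Cast on 48 stitches; work 41 rows.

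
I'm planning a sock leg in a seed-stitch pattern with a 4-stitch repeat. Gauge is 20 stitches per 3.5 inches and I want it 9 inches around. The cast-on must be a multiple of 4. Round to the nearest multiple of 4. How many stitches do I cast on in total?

20 / 3.5 = 5.714 sts per inch.
9 × 5.714 = 51.43 sts.
Nearest multiple of 4: 52.

52 stitches.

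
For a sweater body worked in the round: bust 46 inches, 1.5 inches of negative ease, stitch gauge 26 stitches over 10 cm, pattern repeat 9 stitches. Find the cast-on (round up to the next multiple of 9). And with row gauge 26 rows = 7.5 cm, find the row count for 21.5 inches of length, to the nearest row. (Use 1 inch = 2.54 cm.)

Finished = 46 − 1.5 = 44.5 inches.
44.5 inches × 2.54 = 113.03 cm.
26/10 = 2.6 sts per cm; 113.03 × 2.6 = 293.88 sts.
Next multiple of 9 → 297.
21.5 inches = 54.61 cm; × 3.467 = 189.31 → 189 rows.

Cast on 297 stitches; work 189 rows.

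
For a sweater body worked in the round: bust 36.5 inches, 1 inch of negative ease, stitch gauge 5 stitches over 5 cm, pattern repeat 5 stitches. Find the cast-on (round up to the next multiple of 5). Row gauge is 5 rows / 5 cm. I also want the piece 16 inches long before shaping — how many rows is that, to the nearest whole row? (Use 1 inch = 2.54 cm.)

Finished = 36.5 − 1 = 35.5 inches.
35.5 inches × 2.54 = 90.17 cm.
5/5 = 1 sts per cm; 90.17 × 1 = 90.17 sts.
Next multiple of 5 → 95.
16 inches = 40.64 cm; × 1 = 40.64 → 41 rows.

Cast on 95 stitches; work 41 rows.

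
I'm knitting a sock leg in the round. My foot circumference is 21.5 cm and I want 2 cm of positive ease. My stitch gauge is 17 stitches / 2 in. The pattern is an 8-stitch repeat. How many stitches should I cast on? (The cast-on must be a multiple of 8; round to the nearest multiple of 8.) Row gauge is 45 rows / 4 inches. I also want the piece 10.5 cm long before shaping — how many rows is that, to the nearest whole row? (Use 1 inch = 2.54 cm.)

Finished = 21.5 + 2 = 23.5 cm.
23.5 cm × 1/2.54 = 9.25 inches.
17/2 = 8.5 sts per in; 9.25 × 8.5 = 78.64 sts.
Nearest multiple of 8 → 80.
10.5 cm = 4.13 inches; × 11.25 = 46.51 → 47 rows.

Cast on 80 stitches; work 47 rows.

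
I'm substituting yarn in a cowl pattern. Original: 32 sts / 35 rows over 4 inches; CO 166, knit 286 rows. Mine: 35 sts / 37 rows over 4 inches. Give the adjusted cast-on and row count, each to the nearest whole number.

Stitches: 166 × 35/32 = 181.56 → 182.
Rows: 286 × 37/35 = 302.34 → 302.

Cast on 182 stitches; work 302 rows.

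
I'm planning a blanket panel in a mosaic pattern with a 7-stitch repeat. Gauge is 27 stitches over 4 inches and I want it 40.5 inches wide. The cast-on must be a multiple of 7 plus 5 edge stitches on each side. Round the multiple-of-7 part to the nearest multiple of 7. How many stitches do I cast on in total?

276 stitches.

27 / 4 = 6.75 sts per inch.
40.5 × 6.75 = 273.38 sts.
Less 10 edge sts → 263.38 for the repeat.
Nearest multiple of 7: 266.
Add back 10 edge sts → 276.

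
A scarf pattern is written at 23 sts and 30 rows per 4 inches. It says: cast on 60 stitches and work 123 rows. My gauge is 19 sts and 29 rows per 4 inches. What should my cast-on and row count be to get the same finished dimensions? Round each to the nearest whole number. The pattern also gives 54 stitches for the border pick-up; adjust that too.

Cast on 50 stitches; work 119 rows; border pick-up 45 stitches.

Stitches: 60 × 19/23 = 49.57 → 50.
Rows: 123 × 29/30 = 118.90 → 119.
border pick-up: 54 × 19/23 = 44.61 → 45.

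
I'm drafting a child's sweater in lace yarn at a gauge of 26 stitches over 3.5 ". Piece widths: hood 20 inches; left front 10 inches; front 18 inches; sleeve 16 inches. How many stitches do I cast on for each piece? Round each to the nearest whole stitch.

Rate = 26/3.5 = 7.429 sts per in.
hood: 20 × 7.429 = 148.57 → 149.
left front: 10 × 7.429 = 74.29 → 74.
front: 18 × 7.429 = 133.71 → 134.
sleeve: 16 × 7.429 = 118.86 → 119.

hood 149; left front 74; front 134; sleeve 119.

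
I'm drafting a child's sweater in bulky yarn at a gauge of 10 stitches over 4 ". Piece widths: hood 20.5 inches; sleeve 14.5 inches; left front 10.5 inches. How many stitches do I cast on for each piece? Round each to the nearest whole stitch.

Rate = 10/4 = 2.5 sts per in.
hood: 20.5 × 2.5 = 51.25 → 51.
sleeve: 14.5 × 2.5 = 36.25 → 36.
left front: 10.5 × 2.5 = 26.25 → 26.

hood 51; sleeve 36; left front 26.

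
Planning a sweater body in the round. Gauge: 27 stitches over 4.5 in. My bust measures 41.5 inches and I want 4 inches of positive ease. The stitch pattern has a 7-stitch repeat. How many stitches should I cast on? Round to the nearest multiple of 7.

273 stitches.

Finished = 41.5 + 4 = 45.5 inches.
27 / 4.5 = 6 sts/in.
45.5 × 6 = 273.00 sts.
Nearest multiple of 7: 273.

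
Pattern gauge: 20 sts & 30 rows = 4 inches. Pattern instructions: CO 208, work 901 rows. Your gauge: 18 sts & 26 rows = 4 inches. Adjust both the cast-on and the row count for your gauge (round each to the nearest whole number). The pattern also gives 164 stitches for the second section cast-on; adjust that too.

Stitches: 208 × 18/20 = 187.20 → 187.
Rows: 901 × 26/30 = 780.87 → 781.
second section cast-on: 164 × 18/20 = 147.60 → 148.

Cast on 187 stitches; work 781 rows; second section cast-on 148 stitches.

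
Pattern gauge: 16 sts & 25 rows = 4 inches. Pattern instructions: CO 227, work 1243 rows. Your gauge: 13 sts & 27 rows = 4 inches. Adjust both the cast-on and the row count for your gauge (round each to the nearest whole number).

Stitches: 227 × 13/16 = 184.44 → 184.
Rows: 1243 × 27/25 = 1342.44 → 1342.

Cast on 184 stitches; work 1342 rows.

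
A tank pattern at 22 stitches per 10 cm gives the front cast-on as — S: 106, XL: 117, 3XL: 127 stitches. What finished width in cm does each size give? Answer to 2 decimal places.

S 48.18 cm; XL 53.18 cm; 3XL 57.73 cm.

22/10 = 2.2 sts per cm.
S: 106 / 2.2 = 48.182 → 48.18 cm.
XL: 117 / 2.2 = 53.182 → 53.18 cm.
3XL: 127 / 2.2 = 57.727 → 57.73 cm.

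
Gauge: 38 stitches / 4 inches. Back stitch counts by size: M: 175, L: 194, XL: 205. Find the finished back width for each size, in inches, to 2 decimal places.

M 18.42 inches; L 20.42 inches; XL 21.58 inches.

38/4 = 9.5 sts per in.
M: 175 / 9.5 = 18.421 → 18.42 in.
L: 194 / 9.5 = 20.421 → 20.42 in.
XL: 205 / 9.5 = 21.579 → 21.58 in.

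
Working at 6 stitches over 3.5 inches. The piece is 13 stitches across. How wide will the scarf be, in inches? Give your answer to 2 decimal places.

6 stitches / 3.5 inch = 1.714 stitches per inch.
13 / 1.714 = 7.583 inches.

7.58 inches.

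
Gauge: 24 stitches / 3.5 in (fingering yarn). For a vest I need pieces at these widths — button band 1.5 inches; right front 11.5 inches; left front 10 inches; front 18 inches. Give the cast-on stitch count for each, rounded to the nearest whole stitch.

Rate = 24/3.5 = 6.857 sts per in.
button band: 1.5 × 6.857 = 10.29 → 10.
right front: 11.5 × 6.857 = 78.86 → 79.
left front: 10 × 6.857 = 68.57 → 69.
front: 18 × 6.857 = 123.43 → 123.

button band 10; right front 79; left front 69; front 123.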